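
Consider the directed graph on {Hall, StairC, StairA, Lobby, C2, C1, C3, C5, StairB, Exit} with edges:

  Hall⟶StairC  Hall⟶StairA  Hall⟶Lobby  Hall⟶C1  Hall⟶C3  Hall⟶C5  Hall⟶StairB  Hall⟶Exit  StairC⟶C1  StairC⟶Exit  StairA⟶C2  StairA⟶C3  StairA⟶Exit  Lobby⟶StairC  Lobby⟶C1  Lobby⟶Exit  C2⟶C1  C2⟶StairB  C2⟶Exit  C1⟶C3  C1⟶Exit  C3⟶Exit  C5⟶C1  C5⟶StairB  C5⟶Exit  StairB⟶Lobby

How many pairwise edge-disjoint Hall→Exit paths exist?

Assign every edge capacity 1; by Menger, the answer equals the max flow.
Path Hall→Exit (+1); total 1.
Path Hall→StairC→Exit (+1); total 2.
Path Hall→StairA→Exit (+1); total 3.
Path Hall→Lobby→Exit (+1); total 4.
Path Hall→C1→Exit (+1); total 5.
Path Hall→C3→Exit (+1); total 6.
Path Hall→C5→Exit (+1); total 7.
No residual Hall→Exit path; max flow = 7.
Certifying cut of size 7: {C1→Exit, C3→Exit, Hall→C5, Hall→Exit, Hall→StairA, Lobby→Exit, StairC→Exit}.

7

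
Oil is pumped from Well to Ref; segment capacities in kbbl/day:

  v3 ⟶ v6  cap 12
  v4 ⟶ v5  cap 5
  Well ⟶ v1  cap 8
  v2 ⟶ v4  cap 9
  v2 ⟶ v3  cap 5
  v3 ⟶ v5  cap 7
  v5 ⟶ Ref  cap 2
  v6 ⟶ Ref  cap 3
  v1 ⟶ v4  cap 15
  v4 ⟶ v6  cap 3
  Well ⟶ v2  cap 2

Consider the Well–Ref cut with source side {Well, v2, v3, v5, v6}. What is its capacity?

22

Edges leaving {Well, v2, v3, v5, v6}: Well→v1 (8), v2→v4 (9), v5→Ref (2), v6→Ref (3).
Cut capacity = 8 + 9 + 2 + 3 = 22.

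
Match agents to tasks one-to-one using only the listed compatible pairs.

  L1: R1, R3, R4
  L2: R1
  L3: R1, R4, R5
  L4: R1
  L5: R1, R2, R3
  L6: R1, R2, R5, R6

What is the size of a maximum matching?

5

Unit-capacity flow: source→left, listed edges, right→sink; max matching = max flow.
Augmenting path L1→R1 (+1); matched 1.
Augmenting path L3→R4 (+1); matched 2.
Augmenting path L5→R2 (+1); matched 3.
Augmenting path L6→R5 (+1); matched 4.
Augmenting path L2→R1→L1→R3 (+1); matched 5.
No augmenting path remains; maximum matching = 5.
König certificate: {L1, L3, L5, L6, R1} is a vertex cover of size 5 (every listed pair touches it), so no matching can be larger.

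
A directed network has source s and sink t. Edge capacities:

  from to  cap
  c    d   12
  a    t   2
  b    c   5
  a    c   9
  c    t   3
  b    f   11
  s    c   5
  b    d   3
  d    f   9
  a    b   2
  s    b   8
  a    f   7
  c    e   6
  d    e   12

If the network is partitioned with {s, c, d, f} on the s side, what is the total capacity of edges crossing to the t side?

Edges leaving {s, c, d, f}: s→b (8), c→e (6), c→t (3), d→e (12).
Cut capacity = 8 + 6 + 3 + 12 = 29.

29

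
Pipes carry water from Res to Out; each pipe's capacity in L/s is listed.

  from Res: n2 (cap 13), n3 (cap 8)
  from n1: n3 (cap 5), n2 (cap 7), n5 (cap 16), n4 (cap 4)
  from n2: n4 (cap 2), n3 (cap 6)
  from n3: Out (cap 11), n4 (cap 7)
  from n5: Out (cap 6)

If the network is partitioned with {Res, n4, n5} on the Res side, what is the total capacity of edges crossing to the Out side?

Edges leaving {Res, n4, n5}: Res→n2 (13), Res→n3 (8), n5→Out (6).
Cut capacity = 13 + 8 + 6 = 27.

27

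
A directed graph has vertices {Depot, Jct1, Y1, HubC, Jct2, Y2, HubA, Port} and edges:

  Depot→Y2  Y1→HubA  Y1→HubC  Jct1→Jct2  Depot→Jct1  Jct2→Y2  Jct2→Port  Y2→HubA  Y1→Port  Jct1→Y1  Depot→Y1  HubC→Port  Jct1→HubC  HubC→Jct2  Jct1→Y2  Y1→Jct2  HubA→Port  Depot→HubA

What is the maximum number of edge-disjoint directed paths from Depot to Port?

Assign every edge capacity 1; by Menger, the answer equals the max flow.
Path Depot→Y1→Port (+1); total 1.
Path Depot→HubA→Port (+1); total 2.
Path Depot→Jct1→HubC→Port (+1); total 3.
No residual Depot→Port path; max flow = 3.
Certifying cut of size 3: {Depot→Jct1, Depot→Y1, HubA→Port}.

3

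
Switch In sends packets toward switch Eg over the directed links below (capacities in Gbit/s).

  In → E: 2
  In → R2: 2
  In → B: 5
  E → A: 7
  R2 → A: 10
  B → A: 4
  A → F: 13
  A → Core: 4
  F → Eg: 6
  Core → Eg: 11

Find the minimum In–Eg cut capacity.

8

Augment In→E→A→F→Eg: bottleneck 2, flow now 2.
Augment In→R2→A→F→Eg: bottleneck 2, flow now 4.
Augment In→B→A→F→Eg: bottleneck 2, flow now 6.
Augment In→B→A→Core→Eg: bottleneck 2, flow now 8.
No augmenting path remains; maximum flow = 8.
By max-flow min-cut, the minimum cut capacity equals the max flow.
In the residual graph, reachable from In: {In, B}.
Min-cut edges: In→E (2), In→R2 (2), B→A (4); capacity 2 + 2 + 4 = 8.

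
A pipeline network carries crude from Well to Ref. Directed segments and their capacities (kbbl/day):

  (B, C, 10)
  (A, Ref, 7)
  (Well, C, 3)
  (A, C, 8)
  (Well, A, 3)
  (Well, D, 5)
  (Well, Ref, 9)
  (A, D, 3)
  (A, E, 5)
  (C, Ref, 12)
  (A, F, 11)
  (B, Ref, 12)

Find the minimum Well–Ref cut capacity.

15

Augment Well→Ref: bottleneck 9, flow now 9.
Augment Well→A→Ref: bottleneck 3, flow now 12.
Augment Well→C→Ref: bottleneck 3, flow now 15.
No augmenting path remains; maximum flow = 15.
By max-flow min-cut, the minimum cut capacity equals the max flow.
In the residual graph, reachable from Well: {Well, D}.
Min-cut edges: Well→A (3), Well→C (3), Well→Ref (9); capacity 3 + 3 + 9 = 15.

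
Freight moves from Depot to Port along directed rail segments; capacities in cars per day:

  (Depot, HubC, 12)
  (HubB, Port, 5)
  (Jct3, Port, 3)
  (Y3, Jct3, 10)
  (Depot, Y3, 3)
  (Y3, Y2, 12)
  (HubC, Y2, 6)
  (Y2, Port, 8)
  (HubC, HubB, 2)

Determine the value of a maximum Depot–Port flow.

11

Augment Depot→HubC→Y2→Port: bottleneck 6, flow now 6.
Augment Depot→HubC→HubB→Port: bottleneck 2, flow now 8.
Augment Depot→Y3→Y2→Port: bottleneck 2, flow now 10.
Augment Depot→Y3→Jct3→Port: bottleneck 1, flow now 11.
No augmenting path remains; maximum flow = 11.
In the residual graph, reachable from Depot: {Depot, HubC}.
Min-cut edges: Depot→Y3 (3), HubC→Y2 (6), HubC→HubB (2); capacity 3 + 6 + 2 = 11.
This cut is saturated, so no flow can exceed 11.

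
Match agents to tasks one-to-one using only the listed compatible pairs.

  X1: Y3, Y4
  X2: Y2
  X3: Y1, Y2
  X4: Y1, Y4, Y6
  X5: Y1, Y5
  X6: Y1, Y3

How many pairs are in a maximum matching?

Unit-capacity flow: source→left, listed edges, right→sink; max matching = max flow.
Augmenting path X1→Y3 (+1); matched 1.
Augmenting path X2→Y2 (+1); matched 2.
Augmenting path X3→Y1 (+1); matched 3.
Augmenting path X4→Y4 (+1); matched 4.
Augmenting path X5→Y5 (+1); matched 5.
Augmenting path X6→Y3→X1→Y4→X4→Y6 (+1); matched 6.
No augmenting path remains; maximum matching = 6.
König certificate: {X1, X2, X3, X4, X5, X6} is a vertex cover of size 6 (every listed pair touches it), so no matching can be larger.

6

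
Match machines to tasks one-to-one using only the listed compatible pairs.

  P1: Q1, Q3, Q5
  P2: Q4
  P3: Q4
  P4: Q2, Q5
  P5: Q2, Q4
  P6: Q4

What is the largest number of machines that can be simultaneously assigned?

4

Unit-capacity flow: source→left, listed edges, right→sink; max matching = max flow.
Augmenting path P1→Q1 (+1); matched 1.
Augmenting path P2→Q4 (+1); matched 2.
Augmenting path P4→Q2 (+1); matched 3.
Augmenting path P5→Q2→P4→Q5 (+1); matched 4.
No augmenting path remains; maximum matching = 4.
König certificate: {P1, P4, P5, Q4} is a vertex cover of size 4 (every listed pair touches it), so no matching can be larger.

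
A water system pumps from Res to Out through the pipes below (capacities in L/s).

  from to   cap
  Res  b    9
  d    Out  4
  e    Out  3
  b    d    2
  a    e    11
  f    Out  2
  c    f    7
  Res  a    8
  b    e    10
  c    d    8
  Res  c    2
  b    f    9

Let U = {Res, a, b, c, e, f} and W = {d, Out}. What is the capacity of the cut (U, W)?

15

Edges leaving {Res, a, b, c, e, f}: b→d (2), c→d (8), e→Out (3), f→Out (2).
Cut capacity = 2 + 8 + 3 + 2 = 15.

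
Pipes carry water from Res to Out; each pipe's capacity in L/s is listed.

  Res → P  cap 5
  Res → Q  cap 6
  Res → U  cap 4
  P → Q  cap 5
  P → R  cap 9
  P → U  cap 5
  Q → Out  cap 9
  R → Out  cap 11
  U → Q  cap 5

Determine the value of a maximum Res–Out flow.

14

Augment Res→Q→Out: bottleneck 6, flow now 6.
Augment Res→P→Q→Out: bottleneck 3, flow now 9.
Augment Res→P→R→Out: bottleneck 2, flow now 11.
Augment Res→U→Q→P→R→Out: bottleneck 3, flow now 14. (uses reverse residual edge)
No augmenting path remains; maximum flow = 14.
In the residual graph, reachable from Res: {Res, Q, U}.
Min-cut edges: Res→P (5), Q→Out (9); capacity 5 + 9 = 14.
This cut is saturated, so no flow can exceed 14.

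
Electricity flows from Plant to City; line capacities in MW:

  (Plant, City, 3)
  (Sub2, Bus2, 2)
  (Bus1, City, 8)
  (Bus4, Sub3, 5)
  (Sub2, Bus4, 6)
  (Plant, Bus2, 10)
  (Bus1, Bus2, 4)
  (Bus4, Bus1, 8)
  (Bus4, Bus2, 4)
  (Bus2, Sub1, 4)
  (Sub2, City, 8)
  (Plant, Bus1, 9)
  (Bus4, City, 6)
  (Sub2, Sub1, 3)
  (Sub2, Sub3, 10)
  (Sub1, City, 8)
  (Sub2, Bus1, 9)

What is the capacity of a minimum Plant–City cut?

15

Augment Plant→City: bottleneck 3, flow now 3.
Augment Plant→Bus1→City: bottleneck 8, flow now 11.
Augment Plant→Bus2→Sub1→City: bottleneck 4, flow now 15.
No augmenting path remains; maximum flow = 15.
By max-flow min-cut, the minimum cut capacity equals the max flow.
In the residual graph, reachable from Plant: {Plant, Bus1, Bus2}.
Min-cut edges: Plant→City (3), Bus1→City (8), Bus2→Sub1 (4); capacity 3 + 8 + 4 = 15.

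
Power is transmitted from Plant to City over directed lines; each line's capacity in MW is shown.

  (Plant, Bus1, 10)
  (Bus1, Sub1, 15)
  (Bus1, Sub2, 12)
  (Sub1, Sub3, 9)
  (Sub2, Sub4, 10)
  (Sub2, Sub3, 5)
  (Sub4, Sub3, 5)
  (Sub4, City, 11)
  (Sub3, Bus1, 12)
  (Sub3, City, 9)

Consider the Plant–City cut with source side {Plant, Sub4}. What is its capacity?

26

Edges leaving {Plant, Sub4}: Plant→Bus1 (10), Sub4→Sub3 (5), Sub4→City (11).
Cut capacity = 10 + 5 + 11 = 26.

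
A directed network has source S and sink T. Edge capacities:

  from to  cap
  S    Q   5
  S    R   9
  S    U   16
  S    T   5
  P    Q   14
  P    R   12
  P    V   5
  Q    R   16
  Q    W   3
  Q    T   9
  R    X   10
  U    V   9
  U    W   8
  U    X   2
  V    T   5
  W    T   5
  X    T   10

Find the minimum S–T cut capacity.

30

Augment S→T: bottleneck 5, flow now 5.
Augment S→Q→T: bottleneck 5, flow now 10.
Augment S→R→X→T: bottleneck 9, flow now 19.
Augment S→U→V→T: bottleneck 5, flow now 24.
Augment S→U→W→T: bottleneck 5, flow now 29.
Augment S→U→X→T: bottleneck 1, flow now 30.
No augmenting path remains; maximum flow = 30.
By max-flow min-cut, the minimum cut capacity equals the max flow.
In the residual graph, reachable from S: {S, R, U, V, W, X}.
Min-cut edges: S→Q (5), S→T (5), V→T (5), W→T (5), X→T (10); capacity 5 + 5 + 5 + 5 + 10 = 30.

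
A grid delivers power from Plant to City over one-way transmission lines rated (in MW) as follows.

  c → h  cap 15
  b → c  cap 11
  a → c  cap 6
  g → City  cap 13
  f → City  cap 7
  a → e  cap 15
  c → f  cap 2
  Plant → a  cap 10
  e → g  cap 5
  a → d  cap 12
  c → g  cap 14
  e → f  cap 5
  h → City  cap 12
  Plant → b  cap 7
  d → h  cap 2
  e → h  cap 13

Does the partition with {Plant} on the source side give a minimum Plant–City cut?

Given cut capacity: 10 + 7 = 17.
Augment Plant→a→c→f→City: bottleneck 2, flow now 2.
Augment Plant→a→c→g→City: bottleneck 4, flow now 6.
Augment Plant→a→d→h→City: bottleneck 2, flow now 8.
Augment Plant→a→e→f→City: bottleneck 2, flow now 10.
Augment Plant→b→c→g→City: bottleneck 7, flow now 17.
No augmenting path remains; maximum flow = 17.
Cut capacity 17 equals the max flow, so it is a minimum cut.

Yes — it is a minimum cut (capacity 17).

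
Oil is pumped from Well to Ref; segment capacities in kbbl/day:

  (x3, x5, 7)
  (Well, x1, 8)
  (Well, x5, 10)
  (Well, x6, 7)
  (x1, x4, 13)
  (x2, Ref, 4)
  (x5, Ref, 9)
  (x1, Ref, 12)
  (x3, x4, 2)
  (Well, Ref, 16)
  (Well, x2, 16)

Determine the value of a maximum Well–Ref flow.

Augment Well→Ref: bottleneck 16, flow now 16.
Augment Well→x1→Ref: bottleneck 8, flow now 24.
Augment Well→x2→Ref: bottleneck 4, flow now 28.
Augment Well→x5→Ref: bottleneck 9, flow now 37.
No augmenting path remains; maximum flow = 37.
In the residual graph, reachable from Well: {Well, x2, x5, x6}.
Min-cut edges: Well→x1 (8), Well→Ref (16), x2→Ref (4), x5→Ref (9); capacity 8 + 16 + 4 + 9 = 37.
This cut is saturated, so no flow can exceed 37.

37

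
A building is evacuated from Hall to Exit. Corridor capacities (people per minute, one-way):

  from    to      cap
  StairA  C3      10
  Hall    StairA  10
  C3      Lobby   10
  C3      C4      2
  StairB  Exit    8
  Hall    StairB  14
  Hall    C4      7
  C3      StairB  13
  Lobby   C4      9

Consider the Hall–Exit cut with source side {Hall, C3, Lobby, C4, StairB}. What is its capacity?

18

Edges leaving {Hall, C3, Lobby, C4, StairB}: Hall→StairA (10), StairB→Exit (8).
Cut capacity = 10 + 8 = 18.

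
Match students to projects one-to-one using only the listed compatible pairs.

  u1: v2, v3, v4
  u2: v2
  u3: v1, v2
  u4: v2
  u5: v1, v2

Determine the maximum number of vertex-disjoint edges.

3

Unit-capacity flow: source→left, listed edges, right→sink; max matching = max flow.
Augmenting path u1→v2 (+1); matched 1.
Augmenting path u3→v1 (+1); matched 2.
Augmenting path u2→v2→u1→v3 (+1); matched 3.
No augmenting path remains; maximum matching = 3.
König certificate: {u1, v1, v2} is a vertex cover of size 3 (every listed pair touches it), so no matching can be larger.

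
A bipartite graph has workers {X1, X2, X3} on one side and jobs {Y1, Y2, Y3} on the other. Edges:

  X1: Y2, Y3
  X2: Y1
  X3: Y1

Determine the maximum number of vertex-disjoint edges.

Unit-capacity flow: source→left, listed edges, right→sink; max matching = max flow.
Augmenting path X1→Y2 (+1); matched 1.
Augmenting path X2→Y1 (+1); matched 2.
No augmenting path remains; maximum matching = 2.
König certificate: {X1, Y1} is a vertex cover of size 2 (every listed pair touches it), so no matching can be larger.

2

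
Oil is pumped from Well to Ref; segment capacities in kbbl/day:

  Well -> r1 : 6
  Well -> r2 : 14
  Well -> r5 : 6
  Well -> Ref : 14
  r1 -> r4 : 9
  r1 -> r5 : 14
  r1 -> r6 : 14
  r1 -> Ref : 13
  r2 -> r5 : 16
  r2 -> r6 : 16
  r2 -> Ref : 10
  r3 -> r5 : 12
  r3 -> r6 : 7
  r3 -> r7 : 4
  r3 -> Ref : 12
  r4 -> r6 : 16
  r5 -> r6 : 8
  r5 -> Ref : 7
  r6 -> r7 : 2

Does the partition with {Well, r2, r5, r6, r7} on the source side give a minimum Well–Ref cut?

Given cut capacity: 6 + 14 + 10 + 7 = 37.
Augment Well→Ref: bottleneck 14, flow now 14.
Augment Well→r1→Ref: bottleneck 6, flow now 20.
Augment Well→r2→Ref: bottleneck 10, flow now 30.
Augment Well→r5→Ref: bottleneck 6, flow now 36.
Augment Well→r2→r5→Ref: bottleneck 1, flow now 37.
No augmenting path remains; maximum flow = 37.
Cut capacity 37 equals the max flow, so it is a minimum cut.

Yes — it is a minimum cut (capacity 37).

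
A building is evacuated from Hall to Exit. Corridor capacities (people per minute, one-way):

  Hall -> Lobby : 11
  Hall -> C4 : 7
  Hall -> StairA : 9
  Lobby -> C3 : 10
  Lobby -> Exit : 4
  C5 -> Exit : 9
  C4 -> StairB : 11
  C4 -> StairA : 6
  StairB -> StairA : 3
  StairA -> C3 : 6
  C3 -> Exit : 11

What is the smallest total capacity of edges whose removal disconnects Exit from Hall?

Augment Hall→Lobby→Exit: bottleneck 4, flow now 4.
Augment Hall→Lobby→C3→Exit: bottleneck 7, flow now 11.
Augment Hall→StairA→C3→Exit: bottleneck 4, flow now 15.
No augmenting path remains; maximum flow = 15.
By max-flow min-cut, the minimum cut capacity equals the max flow.
In the residual graph, reachable from Hall: {Hall, Lobby, C4, StairB, StairA, C3}.
Min-cut edges: Lobby→Exit (4), C3→Exit (11); capacity 4 + 11 = 15.

15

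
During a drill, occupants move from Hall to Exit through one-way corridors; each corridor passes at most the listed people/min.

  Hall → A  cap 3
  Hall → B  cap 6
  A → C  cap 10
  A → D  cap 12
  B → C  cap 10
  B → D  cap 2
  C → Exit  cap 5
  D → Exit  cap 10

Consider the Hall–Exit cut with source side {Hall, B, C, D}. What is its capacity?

18

Edges leaving {Hall, B, C, D}: Hall→A (3), C→Exit (5), D→Exit (10).
Cut capacity = 3 + 5 + 10 = 18.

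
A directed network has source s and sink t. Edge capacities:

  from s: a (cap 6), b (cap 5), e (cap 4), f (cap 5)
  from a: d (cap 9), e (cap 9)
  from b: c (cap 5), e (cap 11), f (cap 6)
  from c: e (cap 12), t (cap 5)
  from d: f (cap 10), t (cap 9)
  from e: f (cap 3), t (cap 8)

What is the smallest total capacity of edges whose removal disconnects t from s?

15

Augment s→e→t: bottleneck 4, flow now 4.
Augment s→a→d→t: bottleneck 6, flow now 10.
Augment s→b→c→t: bottleneck 5, flow now 15.
No augmenting path remains; maximum flow = 15.
By max-flow min-cut, the minimum cut capacity equals the max flow.
In the residual graph, reachable from s: {s, f}.
Min-cut edges: s→a (6), s→b (5), s→e (4); capacity 6 + 5 + 4 = 15.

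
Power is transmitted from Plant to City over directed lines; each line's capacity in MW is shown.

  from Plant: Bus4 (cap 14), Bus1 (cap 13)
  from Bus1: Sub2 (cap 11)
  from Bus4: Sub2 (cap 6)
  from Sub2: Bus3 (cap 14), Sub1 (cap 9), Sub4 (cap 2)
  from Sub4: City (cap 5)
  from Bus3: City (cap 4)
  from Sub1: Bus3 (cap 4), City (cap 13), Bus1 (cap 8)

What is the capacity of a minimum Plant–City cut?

Augment Plant→Bus1→Sub2→Sub4→City: bottleneck 2, flow now 2.
Augment Plant→Bus1→Sub2→Bus3→City: bottleneck 4, flow now 6.
Augment Plant→Bus1→Sub2→Sub1→City: bottleneck 5, flow now 11.
Augment Plant→Bus4→Sub2→Sub1→City: bottleneck 4, flow now 15.
No augmenting path remains; maximum flow = 15.
By max-flow min-cut, the minimum cut capacity equals the max flow.
In the residual graph, reachable from Plant: {Plant, Bus1, Bus4, Sub2, Bus3}.
Min-cut edges: Sub2→Sub4 (2), Sub2→Sub1 (9), Bus3→City (4); capacity 2 + 9 + 4 = 15.

15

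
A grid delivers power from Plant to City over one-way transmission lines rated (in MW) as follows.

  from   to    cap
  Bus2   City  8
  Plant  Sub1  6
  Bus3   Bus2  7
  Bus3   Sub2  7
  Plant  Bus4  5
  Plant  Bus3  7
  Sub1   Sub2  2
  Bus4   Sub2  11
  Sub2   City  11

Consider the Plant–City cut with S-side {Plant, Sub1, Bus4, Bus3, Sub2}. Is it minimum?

Given cut capacity: 7 + 11 = 18.
Augment Plant→Sub1→Sub2→City: bottleneck 2, flow now 2.
Augment Plant→Bus4→Sub2→City: bottleneck 5, flow now 7.
Augment Plant→Bus3→Bus2→City: bottleneck 7, flow now 14.
No augmenting path remains; maximum flow = 14.
In the residual graph, reachable from Plant: {Plant, Sub1}.
Min-cut edges: Plant→Bus4 (5), Plant→Bus3 (7), Sub1→Sub2 (2); capacity 5 + 7 + 2 = 14.
Cut capacity 18 exceeds the max flow 14, so it is not minimum.

No — its capacity is 18, but the minimum cut has capacity 14.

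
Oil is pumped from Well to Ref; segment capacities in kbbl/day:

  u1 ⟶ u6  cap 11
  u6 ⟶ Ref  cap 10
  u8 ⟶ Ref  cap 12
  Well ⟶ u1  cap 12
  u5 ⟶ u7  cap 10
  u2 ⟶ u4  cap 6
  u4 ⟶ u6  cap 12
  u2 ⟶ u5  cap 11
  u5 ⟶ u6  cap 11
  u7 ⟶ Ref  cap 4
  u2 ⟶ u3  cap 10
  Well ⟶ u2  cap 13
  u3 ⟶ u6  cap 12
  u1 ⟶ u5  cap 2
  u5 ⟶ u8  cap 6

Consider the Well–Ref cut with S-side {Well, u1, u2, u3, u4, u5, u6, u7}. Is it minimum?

Given cut capacity: 6 + 10 + 4 = 20.
Augment Well→u1→u6→Ref: bottleneck 10, flow now 10.
Augment Well→u1→u5→u7→Ref: bottleneck 2, flow now 12.
Augment Well→u2→u5→u7→Ref: bottleneck 2, flow now 14.
Augment Well→u2→u5→u8→Ref: bottleneck 6, flow now 20.
No augmenting path remains; maximum flow = 20.
Cut capacity 20 equals the max flow, so it is a minimum cut.

Yes — it is a minimum cut (capacity 20).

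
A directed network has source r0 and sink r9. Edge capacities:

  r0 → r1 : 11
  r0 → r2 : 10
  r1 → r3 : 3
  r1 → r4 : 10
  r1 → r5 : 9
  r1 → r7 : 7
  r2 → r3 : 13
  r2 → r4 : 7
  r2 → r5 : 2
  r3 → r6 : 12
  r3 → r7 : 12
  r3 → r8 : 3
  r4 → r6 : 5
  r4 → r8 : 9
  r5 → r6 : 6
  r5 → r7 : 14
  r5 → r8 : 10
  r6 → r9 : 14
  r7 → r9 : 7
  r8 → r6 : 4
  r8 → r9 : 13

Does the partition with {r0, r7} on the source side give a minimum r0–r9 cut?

No — its capacity is 28, but the minimum cut has capacity 21.

Given cut capacity: 11 + 10 + 7 = 28.
Augment r0→r1→r7→r9: bottleneck 7, flow now 7.
Augment r0→r1→r3→r6→r9: bottleneck 3, flow now 10.
Augment r0→r1→r4→r6→r9: bottleneck 1, flow now 11.
Augment r0→r2→r3→r6→r9: bottleneck 9, flow now 20.
Augment r0→r2→r3→r8→r9: bottleneck 1, flow now 21.
No augmenting path remains; maximum flow = 21.
In the residual graph, reachable from r0: {r0}.
Min-cut edges: r0→r1 (11), r0→r2 (10); capacity 11 + 10 = 21.
Cut capacity 28 exceeds the max flow 21, so it is not minimum.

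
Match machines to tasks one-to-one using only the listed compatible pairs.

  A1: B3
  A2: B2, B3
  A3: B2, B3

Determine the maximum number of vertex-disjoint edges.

2

Unit-capacity flow: source→left, listed edges, right→sink; max matching = max flow.
Augmenting path A1→B3 (+1); matched 1.
Augmenting path A2→B2 (+1); matched 2.
No augmenting path remains; maximum matching = 2.
König certificate: {B2, B3} is a vertex cover of size 2 (every listed pair touches it), so no matching can be larger.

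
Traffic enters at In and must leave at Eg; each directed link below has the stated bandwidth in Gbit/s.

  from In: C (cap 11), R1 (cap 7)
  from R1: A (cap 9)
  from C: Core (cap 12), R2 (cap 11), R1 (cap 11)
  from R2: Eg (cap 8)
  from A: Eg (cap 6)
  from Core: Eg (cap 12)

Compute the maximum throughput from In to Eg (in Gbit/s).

17

Augment In→R1→A→Eg: bottleneck 6, flow now 6.
Augment In→C→R2→Eg: bottleneck 8, flow now 14.
Augment In→C→Core→Eg: bottleneck 3, flow now 17.
No augmenting path remains; maximum flow = 17.
In the residual graph, reachable from In: {In, R1, A}.
Min-cut edges: In→C (11), A→Eg (6); capacity 11 + 6 = 17.
This cut is saturated, so no flow can exceed 17.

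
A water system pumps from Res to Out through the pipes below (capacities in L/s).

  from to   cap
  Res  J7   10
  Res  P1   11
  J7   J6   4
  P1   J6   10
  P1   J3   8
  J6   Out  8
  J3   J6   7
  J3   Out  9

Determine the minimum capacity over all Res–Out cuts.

Augment Res→J7→J6→Out: bottleneck 4, flow now 4.
Augment Res→P1→J6→Out: bottleneck 4, flow now 8.
Augment Res→P1→J3→Out: bottleneck 7, flow now 15.
No augmenting path remains; maximum flow = 15.
By max-flow min-cut, the minimum cut capacity equals the max flow.
In the residual graph, reachable from Res: {Res, J7}.
Min-cut edges: Res→P1 (11), J7→J6 (4); capacity 11 + 4 = 15.

15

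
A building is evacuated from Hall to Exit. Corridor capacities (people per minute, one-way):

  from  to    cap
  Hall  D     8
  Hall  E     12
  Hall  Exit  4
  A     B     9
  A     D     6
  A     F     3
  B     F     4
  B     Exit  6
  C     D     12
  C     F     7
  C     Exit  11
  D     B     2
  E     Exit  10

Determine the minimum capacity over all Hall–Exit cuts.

16

Augment Hall→Exit: bottleneck 4, flow now 4.
Augment Hall→E→Exit: bottleneck 10, flow now 14.
Augment Hall→D→B→Exit: bottleneck 2, flow now 16.
No augmenting path remains; maximum flow = 16.
By max-flow min-cut, the minimum cut capacity equals the max flow.
In the residual graph, reachable from Hall: {Hall, D, E}.
Min-cut edges: Hall→Exit (4), D→B (2), E→Exit (10); capacity 4 + 2 + 10 = 16.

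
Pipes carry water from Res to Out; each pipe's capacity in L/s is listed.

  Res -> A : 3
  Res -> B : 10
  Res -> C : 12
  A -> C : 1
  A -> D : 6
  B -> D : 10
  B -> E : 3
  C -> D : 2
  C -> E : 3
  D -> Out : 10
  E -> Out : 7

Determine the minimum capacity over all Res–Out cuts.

16

Augment Res→A→D→Out: bottleneck 3, flow now 3.
Augment Res→B→D→Out: bottleneck 7, flow now 10.
Augment Res→B→E→Out: bottleneck 3, flow now 13.
Augment Res→C→E→Out: bottleneck 3, flow now 16.
No augmenting path remains; maximum flow = 16.
By max-flow min-cut, the minimum cut capacity equals the max flow.
In the residual graph, reachable from Res: {Res, A, B, C, D}.
Min-cut edges: B→E (3), C→E (3), D→Out (10); capacity 3 + 3 + 10 = 16.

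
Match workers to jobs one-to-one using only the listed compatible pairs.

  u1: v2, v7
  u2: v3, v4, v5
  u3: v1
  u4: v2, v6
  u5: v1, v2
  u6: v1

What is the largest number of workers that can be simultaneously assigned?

Unit-capacity flow: source→left, listed edges, right→sink; max matching = max flow.
Augmenting path u1→v2 (+1); matched 1.
Augmenting path u2→v3 (+1); matched 2.
Augmenting path u3→v1 (+1); matched 3.
Augmenting path u4→v6 (+1); matched 4.
Augmenting path u5→v2→u1→v7 (+1); matched 5.
No augmenting path remains; maximum matching = 5.
König certificate: {u1, u2, u4, u5, v1} is a vertex cover of size 5 (every listed pair touches it), so no matching can be larger.

5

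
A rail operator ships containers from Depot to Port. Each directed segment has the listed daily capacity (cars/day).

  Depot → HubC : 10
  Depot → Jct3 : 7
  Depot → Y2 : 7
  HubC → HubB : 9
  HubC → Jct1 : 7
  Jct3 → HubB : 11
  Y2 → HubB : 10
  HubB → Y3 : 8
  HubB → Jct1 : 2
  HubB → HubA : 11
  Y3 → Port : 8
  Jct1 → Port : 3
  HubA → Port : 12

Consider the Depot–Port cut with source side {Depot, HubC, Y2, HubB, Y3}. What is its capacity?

Edges leaving {Depot, HubC, Y2, HubB, Y3}: Depot→Jct3 (7), HubC→Jct1 (7), HubB→Jct1 (2), HubB→HubA (11), Y3→Port (8).
Cut capacity = 7 + 7 + 2 + 11 + 8 = 35.

35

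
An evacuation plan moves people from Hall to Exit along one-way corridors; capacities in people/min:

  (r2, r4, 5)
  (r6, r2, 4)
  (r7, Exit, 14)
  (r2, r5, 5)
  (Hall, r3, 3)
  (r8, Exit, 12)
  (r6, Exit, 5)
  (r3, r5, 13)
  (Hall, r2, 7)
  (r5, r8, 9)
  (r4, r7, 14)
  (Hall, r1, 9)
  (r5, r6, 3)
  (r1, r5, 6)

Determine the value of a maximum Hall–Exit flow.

Augment Hall→r1→r5→r6→Exit: bottleneck 3, flow now 3.
Augment Hall→r1→r5→r8→Exit: bottleneck 3, flow now 6.
Augment Hall→r2→r4→r7→Exit: bottleneck 5, flow now 11.
Augment Hall→r2→r5→r8→Exit: bottleneck 2, flow now 13.
Augment Hall→r3→r5→r8→Exit: bottleneck 3, flow now 16.
No augmenting path remains; maximum flow = 16.
In the residual graph, reachable from Hall: {Hall, r1}.
Min-cut edges: Hall→r2 (7), Hall→r3 (3), r1→r5 (6); capacity 7 + 3 + 6 = 16.
This cut is saturated, so no flow can exceed 16.

16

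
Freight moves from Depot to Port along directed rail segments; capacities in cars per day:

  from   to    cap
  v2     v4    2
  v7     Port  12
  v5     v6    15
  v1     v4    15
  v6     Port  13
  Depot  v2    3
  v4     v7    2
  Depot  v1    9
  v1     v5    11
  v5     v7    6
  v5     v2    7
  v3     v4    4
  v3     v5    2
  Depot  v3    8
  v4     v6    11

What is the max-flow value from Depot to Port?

Augment Depot→v1→v4→v6→Port: bottleneck 9, flow now 9.
Augment Depot→v2→v4→v6→Port: bottleneck 2, flow now 11.
Augment Depot→v3→v4→v7→Port: bottleneck 2, flow now 13.
Augment Depot→v3→v5→v6→Port: bottleneck 2, flow now 15.
Augment Depot→v3→v4→v1→v5→v7→Port: bottleneck 2, flow now 17. (uses reverse residual edge)
No augmenting path remains; maximum flow = 17.
In the residual graph, reachable from Depot: {Depot, v2, v3}.
Min-cut edges: Depot→v1 (9), v2→v4 (2), v3→v4 (4), v3→v5 (2); capacity 9 + 2 + 4 + 2 = 17.
This cut is saturated, so no flow can exceed 17.

17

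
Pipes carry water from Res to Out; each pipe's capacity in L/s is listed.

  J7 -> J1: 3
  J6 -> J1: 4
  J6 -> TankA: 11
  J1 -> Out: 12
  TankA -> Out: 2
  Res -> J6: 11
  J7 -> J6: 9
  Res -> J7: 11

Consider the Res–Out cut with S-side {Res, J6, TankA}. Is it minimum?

Given cut capacity: 11 + 4 + 2 = 17.
Augment Res→J6→J1→Out: bottleneck 4, flow now 4.
Augment Res→J6→TankA→Out: bottleneck 2, flow now 6.
Augment Res→J7→J1→Out: bottleneck 3, flow now 9.
No augmenting path remains; maximum flow = 9.
In the residual graph, reachable from Res: {Res, J6, J7, TankA}.
Min-cut edges: J6→J1 (4), J7→J1 (3), TankA→Out (2); capacity 4 + 3 + 2 = 9.
Cut capacity 17 exceeds the max flow 9, so it is not minimum.

No — its capacity is 17, but the minimum cut has capacity 9.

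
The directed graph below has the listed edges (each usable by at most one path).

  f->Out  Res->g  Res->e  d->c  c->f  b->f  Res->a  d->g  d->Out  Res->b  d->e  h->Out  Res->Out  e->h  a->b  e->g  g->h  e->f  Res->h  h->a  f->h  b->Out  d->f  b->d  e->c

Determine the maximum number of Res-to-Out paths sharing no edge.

5

Assign every edge capacity 1; by Menger, the answer equals the max flow.
Path Res→Out (+1); total 1.
Path Res→b→Out (+1); total 2.
Path Res→h→Out (+1); total 3.
Path Res→e→f→Out (+1); total 4.
Path Res→a→b→d→Out (+1); total 5.
No residual Res→Out path; max flow = 5.
Certifying cut of size 5: {Res→Out, Res→b, Res→e, a→b, h→Out}.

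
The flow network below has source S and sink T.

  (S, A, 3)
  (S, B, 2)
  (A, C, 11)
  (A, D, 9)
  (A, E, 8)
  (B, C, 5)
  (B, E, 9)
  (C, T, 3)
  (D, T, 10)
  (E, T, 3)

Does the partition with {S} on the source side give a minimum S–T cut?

Yes — it is a minimum cut (capacity 5).

Given cut capacity: 3 + 2 = 5.
Augment S→A→C→T: bottleneck 3, flow now 3.
Augment S→B→E→T: bottleneck 2, flow now 5.
No augmenting path remains; maximum flow = 5.
Cut capacity 5 equals the max flow, so it is a minimum cut.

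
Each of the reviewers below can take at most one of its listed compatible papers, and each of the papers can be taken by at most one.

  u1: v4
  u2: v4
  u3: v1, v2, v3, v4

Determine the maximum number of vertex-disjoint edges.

Unit-capacity flow: source→left, listed edges, right→sink; max matching = max flow.
Augmenting path u1→v4 (+1); matched 1.
Augmenting path u3→v1 (+1); matched 2.
No augmenting path remains; maximum matching = 2.
König certificate: {u3, v4} is a vertex cover of size 2 (every listed pair touches it), so no matching can be larger.

2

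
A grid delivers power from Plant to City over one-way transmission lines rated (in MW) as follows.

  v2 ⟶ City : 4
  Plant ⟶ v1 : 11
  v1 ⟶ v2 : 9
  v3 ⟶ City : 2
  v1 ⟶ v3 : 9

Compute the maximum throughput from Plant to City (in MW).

Augment Plant→v1→v2→City: bottleneck 4, flow now 4.
Augment Plant→v1→v3→City: bottleneck 2, flow now 6.
No augmenting path remains; maximum flow = 6.
In the residual graph, reachable from Plant: {Plant, v1, v2, v3}.
Min-cut edges: v2→City (4), v3→City (2); capacity 4 + 2 = 6.
This cut is saturated, so no flow can exceed 6.

6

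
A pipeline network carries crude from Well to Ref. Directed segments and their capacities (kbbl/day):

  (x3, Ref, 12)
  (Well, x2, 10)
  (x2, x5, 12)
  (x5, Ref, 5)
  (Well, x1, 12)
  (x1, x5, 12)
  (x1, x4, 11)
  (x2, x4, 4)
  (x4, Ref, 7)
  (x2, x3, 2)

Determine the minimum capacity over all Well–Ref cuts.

14

Augment Well→x1→x4→Ref: bottleneck 7, flow now 7.
Augment Well→x1→x5→Ref: bottleneck 5, flow now 12.
Augment Well→x2→x3→Ref: bottleneck 2, flow now 14.
No augmenting path remains; maximum flow = 14.
By max-flow min-cut, the minimum cut capacity equals the max flow.
In the residual graph, reachable from Well: {Well, x1, x2, x4, x5}.
Min-cut edges: x2→x3 (2), x4→Ref (7), x5→Ref (5); capacity 2 + 7 + 5 = 14.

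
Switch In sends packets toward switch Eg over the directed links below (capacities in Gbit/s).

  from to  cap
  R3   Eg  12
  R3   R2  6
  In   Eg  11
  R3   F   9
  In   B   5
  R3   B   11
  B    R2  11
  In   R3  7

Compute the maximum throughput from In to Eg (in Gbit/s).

18

Augment In→Eg: bottleneck 11, flow now 11.
Augment In→R3→Eg: bottleneck 7, flow now 18.
No augmenting path remains; maximum flow = 18.
In the residual graph, reachable from In: {In, B, R2}.
Min-cut edges: In→R3 (7), In→Eg (11); capacity 7 + 11 = 18.
This cut is saturated, so no flow can exceed 18.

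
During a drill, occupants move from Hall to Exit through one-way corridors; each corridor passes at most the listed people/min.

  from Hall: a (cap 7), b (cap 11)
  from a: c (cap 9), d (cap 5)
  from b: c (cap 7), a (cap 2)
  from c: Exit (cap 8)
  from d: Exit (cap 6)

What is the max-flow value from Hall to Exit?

Augment Hall→a→c→Exit: bottleneck 7, flow now 7.
Augment Hall→b→c→Exit: bottleneck 1, flow now 8.
Augment Hall→b→a→d→Exit: bottleneck 2, flow now 10.
Augment Hall→b→c→a→d→Exit: bottleneck 3, flow now 13. (uses reverse residual edge)
No augmenting path remains; maximum flow = 13.
In the residual graph, reachable from Hall: {Hall, a, b, c}.
Min-cut edges: a→d (5), c→Exit (8); capacity 5 + 8 = 13.
This cut is saturated, so no flow can exceed 13.

13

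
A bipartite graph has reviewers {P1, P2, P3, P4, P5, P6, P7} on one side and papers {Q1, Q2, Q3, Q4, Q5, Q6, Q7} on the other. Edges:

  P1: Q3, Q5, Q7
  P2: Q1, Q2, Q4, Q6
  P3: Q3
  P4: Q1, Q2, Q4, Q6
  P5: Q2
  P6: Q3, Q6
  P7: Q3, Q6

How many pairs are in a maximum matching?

Unit-capacity flow: source→left, listed edges, right→sink; max matching = max flow.
Augmenting path P1→Q3 (+1); matched 1.
Augmenting path P2→Q1 (+1); matched 2.
Augmenting path P4→Q2 (+1); matched 3.
Augmenting path P6→Q6 (+1); matched 4.
Augmenting path P3→Q3→P1→Q5 (+1); matched 5.
Augmenting path P5→Q2→P4→Q4 (+1); matched 6.
No augmenting path remains; maximum matching = 6.
König certificate: {P1, P2, P4, P5, Q3, Q6} is a vertex cover of size 6 (every listed pair touches it), so no matching can be larger.

6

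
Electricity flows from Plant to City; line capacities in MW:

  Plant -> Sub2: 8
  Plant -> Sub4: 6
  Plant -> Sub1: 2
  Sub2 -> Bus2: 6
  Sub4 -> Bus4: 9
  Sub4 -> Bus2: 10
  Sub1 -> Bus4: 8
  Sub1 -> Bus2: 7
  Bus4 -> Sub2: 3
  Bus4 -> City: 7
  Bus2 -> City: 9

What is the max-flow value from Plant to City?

14

Augment Plant→Sub2→Bus2→City: bottleneck 6, flow now 6.
Augment Plant→Sub4→Bus4→City: bottleneck 6, flow now 12.
Augment Plant→Sub1→Bus4→City: bottleneck 1, flow now 13.
Augment Plant→Sub1→Bus2→City: bottleneck 1, flow now 14.
No augmenting path remains; maximum flow = 14.
In the residual graph, reachable from Plant: {Plant, Sub2}.
Min-cut edges: Plant→Sub4 (6), Plant→Sub1 (2), Sub2→Bus2 (6); capacity 6 + 2 + 6 = 14.
This cut is saturated, so no flow can exceed 14.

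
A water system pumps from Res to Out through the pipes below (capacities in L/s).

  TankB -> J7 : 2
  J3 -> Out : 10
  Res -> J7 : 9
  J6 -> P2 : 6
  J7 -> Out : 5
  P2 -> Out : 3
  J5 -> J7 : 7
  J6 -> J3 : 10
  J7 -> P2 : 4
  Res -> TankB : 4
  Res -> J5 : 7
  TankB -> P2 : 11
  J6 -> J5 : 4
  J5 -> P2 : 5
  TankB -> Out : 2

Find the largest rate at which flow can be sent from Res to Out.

10

Augment Res→TankB→Out: bottleneck 2, flow now 2.
Augment Res→J7→Out: bottleneck 5, flow now 7.
Augment Res→TankB→P2→Out: bottleneck 2, flow now 9.
Augment Res→J5→P2→Out: bottleneck 1, flow now 10.
No augmenting path remains; maximum flow = 10.
In the residual graph, reachable from Res: {Res, TankB, J5, J7, P2}.
Min-cut edges: TankB→Out (2), J7→Out (5), P2→Out (3); capacity 2 + 5 + 3 = 10.
This cut is saturated, so no flow can exceed 10.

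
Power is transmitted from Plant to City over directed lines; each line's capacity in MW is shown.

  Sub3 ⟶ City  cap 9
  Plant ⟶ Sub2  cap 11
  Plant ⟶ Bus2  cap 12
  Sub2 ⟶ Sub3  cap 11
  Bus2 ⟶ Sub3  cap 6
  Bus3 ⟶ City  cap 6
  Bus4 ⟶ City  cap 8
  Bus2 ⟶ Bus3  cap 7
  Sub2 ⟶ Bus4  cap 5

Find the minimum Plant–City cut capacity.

Augment Plant→Bus2→Sub3→City: bottleneck 6, flow now 6.
Augment Plant→Bus2→Bus3→City: bottleneck 6, flow now 12.
Augment Plant→Sub2→Sub3→City: bottleneck 3, flow now 15.
Augment Plant→Sub2→Bus4→City: bottleneck 5, flow now 20.
No augmenting path remains; maximum flow = 20.
By max-flow min-cut, the minimum cut capacity equals the max flow.
In the residual graph, reachable from Plant: {Plant, Bus2, Sub2, Sub3, Bus3}.
Min-cut edges: Sub2→Bus4 (5), Sub3→City (9), Bus3→City (6); capacity 5 + 9 + 6 = 20.

20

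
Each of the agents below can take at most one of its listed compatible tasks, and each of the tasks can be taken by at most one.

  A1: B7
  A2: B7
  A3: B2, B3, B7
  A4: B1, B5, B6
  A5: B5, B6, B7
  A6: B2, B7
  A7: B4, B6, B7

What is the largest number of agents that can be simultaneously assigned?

6

Unit-capacity flow: source→left, listed edges, right→sink; max matching = max flow.
Augmenting path A1→B7 (+1); matched 1.
Augmenting path A3→B2 (+1); matched 2.
Augmenting path A4→B1 (+1); matched 3.
Augmenting path A5→B5 (+1); matched 4.
Augmenting path A7→B4 (+1); matched 5.
Augmenting path A6→B2→A3→B3 (+1); matched 6.
No augmenting path remains; maximum matching = 6.
König certificate: {A3, A4, A5, A6, A7, B7} is a vertex cover of size 6 (every listed pair touches it), so no matching can be larger.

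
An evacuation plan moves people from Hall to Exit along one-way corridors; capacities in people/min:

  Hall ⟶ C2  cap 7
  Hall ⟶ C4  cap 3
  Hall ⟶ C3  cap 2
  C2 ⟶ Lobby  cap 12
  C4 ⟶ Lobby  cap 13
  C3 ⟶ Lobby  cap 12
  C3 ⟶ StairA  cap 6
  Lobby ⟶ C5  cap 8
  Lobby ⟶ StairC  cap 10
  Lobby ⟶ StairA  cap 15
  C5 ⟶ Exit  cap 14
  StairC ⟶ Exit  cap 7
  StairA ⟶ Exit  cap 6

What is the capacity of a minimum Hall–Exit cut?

12

Augment Hall→C3→StairA→Exit: bottleneck 2, flow now 2.
Augment Hall→C2→Lobby→C5→Exit: bottleneck 7, flow now 9.
Augment Hall→C4→Lobby→C5→Exit: bottleneck 1, flow now 10.
Augment Hall→C4→Lobby→StairC→Exit: bottleneck 2, flow now 12.
No augmenting path remains; maximum flow = 12.
By max-flow min-cut, the minimum cut capacity equals the max flow.
In the residual graph, reachable from Hall: {Hall}.
Min-cut edges: Hall→C2 (7), Hall→C4 (3), Hall→C3 (2); capacity 7 + 3 + 2 = 12.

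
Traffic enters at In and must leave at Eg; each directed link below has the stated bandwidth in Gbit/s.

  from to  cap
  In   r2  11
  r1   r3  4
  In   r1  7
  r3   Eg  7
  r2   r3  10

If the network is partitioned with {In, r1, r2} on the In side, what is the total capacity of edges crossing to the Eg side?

14

Edges leaving {In, r1, r2}: r1→r3 (4), r2→r3 (10).
Cut capacity = 4 + 10 = 14.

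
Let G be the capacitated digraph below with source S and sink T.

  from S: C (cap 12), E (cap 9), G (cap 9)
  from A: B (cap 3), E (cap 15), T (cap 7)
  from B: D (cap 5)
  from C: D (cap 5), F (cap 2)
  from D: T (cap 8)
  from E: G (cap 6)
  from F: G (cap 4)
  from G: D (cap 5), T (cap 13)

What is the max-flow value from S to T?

Augment S→G→T: bottleneck 9, flow now 9.
Augment S→C→D→T: bottleneck 5, flow now 14.
Augment S→E→G→T: bottleneck 4, flow now 18.
Augment S→E→G→D→T: bottleneck 2, flow now 20.
Augment S→C→F→G→D→T: bottleneck 1, flow now 21.
No augmenting path remains; maximum flow = 21.
In the residual graph, reachable from S: {S, C, D, E, F, G}.
Min-cut edges: D→T (8), G→T (13); capacity 8 + 13 = 21.
This cut is saturated, so no flow can exceed 21.

21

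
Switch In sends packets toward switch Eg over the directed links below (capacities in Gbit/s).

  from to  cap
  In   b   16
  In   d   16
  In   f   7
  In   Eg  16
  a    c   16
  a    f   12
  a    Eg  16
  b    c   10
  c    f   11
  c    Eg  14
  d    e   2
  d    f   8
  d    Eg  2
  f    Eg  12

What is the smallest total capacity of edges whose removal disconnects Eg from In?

Augment In→Eg: bottleneck 16, flow now 16.
Augment In→d→Eg: bottleneck 2, flow now 18.
Augment In→f→Eg: bottleneck 7, flow now 25.
Augment In→b→c→Eg: bottleneck 10, flow now 35.
Augment In→d→f→Eg: bottleneck 5, flow now 40.
No augmenting path remains; maximum flow = 40.
By max-flow min-cut, the minimum cut capacity equals the max flow.
In the residual graph, reachable from In: {In, b, d, e, f}.
Min-cut edges: In→Eg (16), b→c (10), d→Eg (2), f→Eg (12); capacity 16 + 10 + 2 + 12 = 40.

40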